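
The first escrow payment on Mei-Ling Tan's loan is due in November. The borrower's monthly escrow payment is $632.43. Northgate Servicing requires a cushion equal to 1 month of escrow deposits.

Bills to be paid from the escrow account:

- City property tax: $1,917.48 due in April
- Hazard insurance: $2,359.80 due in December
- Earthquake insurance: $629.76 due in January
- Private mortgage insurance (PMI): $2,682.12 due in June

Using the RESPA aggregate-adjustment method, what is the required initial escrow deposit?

Cushion = 1 × $632.43 = $632.43
Trial balance (start $0, +$632.43 each month, − disbursements):
  Nov: +$632.43 → $632.43
  Dec: +$632.43 − $2,359.80 → -$1,094.94
  Jan: +$632.43 − $629.76 → -$1,092.27
  Feb: +$632.43 → -$459.84
  Mar: +$632.43 → $172.59
  Apr: +$632.43 − $1,917.48 → -$1,112.46
  May: +$632.43 → -$480.03
  Jun: +$632.43 − $2,682.12 → -$2,529.72
  Jul: +$632.43 → -$1,897.29
  Aug: +$632.43 → -$1,264.86
  Sep: +$632.43 → -$632.43
  Oct: +$632.43 → $0.00
Lowest trial balance = -$2,529.72 (Jun)
Initial deposit = cushion − low point = $632.43 − (-$2,529.72) = $3,162.15

$3,162.15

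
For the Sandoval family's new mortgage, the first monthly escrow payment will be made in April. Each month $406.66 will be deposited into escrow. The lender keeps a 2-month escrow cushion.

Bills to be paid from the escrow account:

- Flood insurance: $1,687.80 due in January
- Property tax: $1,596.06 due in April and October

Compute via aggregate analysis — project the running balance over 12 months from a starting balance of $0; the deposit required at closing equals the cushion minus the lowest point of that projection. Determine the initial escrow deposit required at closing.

$2,002.72

Cushion = 2 × $406.66 = $813.32
Trial balance (start $0, +$406.66 each month, − disbursements):
  Apr: +$406.66 − $1,596.06 → -$1,189.40
  May: +$406.66 → -$782.74
  Jun: +$406.66 → -$376.08
  Jul: +$406.66 → $30.58
  Aug: +$406.66 → $437.24
  Sep: +$406.66 → $843.90
  Oct: +$406.66 − $1,596.06 → -$345.50
  Nov: +$406.66 → $61.16
  Dec: +$406.66 → $467.82
  Jan: +$406.66 − $1,687.80 → -$813.32
  Feb: +$406.66 → -$406.66
  Mar: +$406.66 → $0.00
Lowest trial balance = -$1,189.40 (Apr)
Initial deposit = cushion − low point = $813.32 − (-$1,189.40) = $2,002.72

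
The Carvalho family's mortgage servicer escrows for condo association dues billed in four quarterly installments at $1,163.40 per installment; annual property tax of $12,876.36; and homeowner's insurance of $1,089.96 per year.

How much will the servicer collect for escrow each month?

$1,551.66

Condo association dues: $1,163.40 × 4 = $4,653.60 annually
Property tax: $12,876.36 annually
Homeowner's insurance: $1,089.96 annually
Annual escrow total = $4,653.60 + $12,876.36 + $1,089.96 = $18,619.92
Monthly = $18,619.92 / 12 = $1,551.66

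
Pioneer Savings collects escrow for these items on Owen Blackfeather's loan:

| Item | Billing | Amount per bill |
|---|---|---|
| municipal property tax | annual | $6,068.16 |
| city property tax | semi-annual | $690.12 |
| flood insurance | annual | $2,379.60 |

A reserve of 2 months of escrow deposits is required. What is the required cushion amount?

$1,638.00

Municipal property tax = $6,068.16
City property tax = $690.12 × 2 = $1,380.24
Flood insurance = $2,379.60
Combined annual = $9,828.00
Monthly = $9,828.00 ÷ 12 = $819.00
Required cushion = 2 × $819.00 = $1,638.00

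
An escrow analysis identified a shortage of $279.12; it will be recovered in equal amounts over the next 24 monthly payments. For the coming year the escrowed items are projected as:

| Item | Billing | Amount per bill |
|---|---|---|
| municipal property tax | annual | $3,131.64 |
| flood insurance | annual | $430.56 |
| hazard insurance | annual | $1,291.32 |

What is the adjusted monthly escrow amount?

Municipal property tax — $3,131.64/yr
Flood insurance — $430.56/yr
Hazard insurance — $1,291.32/yr
Total annual escrow = $4,853.52
Per month = $4,853.52 / 12 = $404.46
Shortage per month = $279.12 ÷ 24 = $11.63
New monthly escrow = $404.46 + $11.63 = $416.09

$416.09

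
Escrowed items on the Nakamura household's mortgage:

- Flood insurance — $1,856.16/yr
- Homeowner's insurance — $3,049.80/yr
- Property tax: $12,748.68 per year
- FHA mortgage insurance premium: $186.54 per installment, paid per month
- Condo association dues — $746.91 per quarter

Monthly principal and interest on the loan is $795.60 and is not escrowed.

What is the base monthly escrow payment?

Flood insurance — $1,856.16 per year
Homeowner's insurance — $3,049.80 per year
Property tax — $12,748.68 per year
FHA mortgage insurance premium — $186.54 × 12 = $2,238.48 per year
Condo association dues — $746.91 × 4 = $2,987.64 per year
Total per year = $22,880.76
Monthly = $22,880.76 ÷ 12 = $1,906.73

$1,906.73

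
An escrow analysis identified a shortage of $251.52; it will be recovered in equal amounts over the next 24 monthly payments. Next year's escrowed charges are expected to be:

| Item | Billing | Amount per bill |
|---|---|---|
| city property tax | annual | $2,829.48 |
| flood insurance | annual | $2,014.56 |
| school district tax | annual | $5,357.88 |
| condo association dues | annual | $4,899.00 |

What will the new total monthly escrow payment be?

$1,268.89

City property tax — $2,829.48
Flood insurance — $2,014.56
School district tax — $5,357.88
Condo association dues — $4,899.00
Yearly total = $2,829.48 + $2,014.56 + $5,357.88 + $4,899.00 = $15,100.92
Per month = $15,100.92 ÷ 12 = $1,258.41
Shortage per month = $251.52 ÷ 24 = $10.48
Adjusted monthly = $1,258.41 + $10.48 = $1,268.89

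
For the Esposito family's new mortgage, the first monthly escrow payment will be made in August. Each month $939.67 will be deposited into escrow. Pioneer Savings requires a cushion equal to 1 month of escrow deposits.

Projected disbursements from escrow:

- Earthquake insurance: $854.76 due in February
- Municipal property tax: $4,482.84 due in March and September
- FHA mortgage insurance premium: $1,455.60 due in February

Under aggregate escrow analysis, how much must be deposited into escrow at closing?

Cushion = 1 × $939.67 = $939.67
Trial balance (start $0, +$939.67 each month, − disbursements):
  Aug: +$939.67 → $939.67
  Sep: +$939.67 − $4,482.84 → -$2,603.50
  Oct: +$939.67 → -$1,663.83
  Nov: +$939.67 → -$724.16
  Dec: +$939.67 → $215.51
  Jan: +$939.67 → $1,155.18
  Feb: +$939.67 − $2,310.36 → -$215.51
  Mar: +$939.67 − $4,482.84 → -$3,758.68
  Apr: +$939.67 → -$2,819.01
  May: +$939.67 → -$1,879.34
  Jun: +$939.67 → -$939.67
  Jul: +$939.67 → $0.00
Lowest trial balance = -$3,758.68 (Mar)
Initial deposit = cushion − low point = $939.67 − (-$3,758.68) = $4,698.35

$4,698.35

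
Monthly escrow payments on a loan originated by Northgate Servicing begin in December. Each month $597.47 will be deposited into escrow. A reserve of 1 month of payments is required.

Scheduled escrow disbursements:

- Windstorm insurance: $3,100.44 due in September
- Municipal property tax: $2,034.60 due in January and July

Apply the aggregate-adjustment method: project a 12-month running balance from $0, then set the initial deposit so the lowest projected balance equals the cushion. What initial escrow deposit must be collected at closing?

$1,792.41

Cushion = 1 × $597.47 = $597.47
Trial balance (start $0, +$597.47 each month, − disbursements):
  Dec: +$597.47 → $597.47
  Jan: +$597.47 − $2,034.60 → -$839.66
  Feb: +$597.47 → -$242.19
  Mar: +$597.47 → $355.28
  Apr: +$597.47 → $952.75
  May: +$597.47 → $1,550.22
  Jun: +$597.47 → $2,147.69
  Jul: +$597.47 − $2,034.60 → $710.56
  Aug: +$597.47 → $1,308.03
  Sep: +$597.47 − $3,100.44 → -$1,194.94
  Oct: +$597.47 → -$597.47
  Nov: +$597.47 → $0.00
Lowest trial balance = -$1,194.94 (Sep)
Initial deposit = cushion − low point = $597.47 − (-$1,194.94) = $1,792.41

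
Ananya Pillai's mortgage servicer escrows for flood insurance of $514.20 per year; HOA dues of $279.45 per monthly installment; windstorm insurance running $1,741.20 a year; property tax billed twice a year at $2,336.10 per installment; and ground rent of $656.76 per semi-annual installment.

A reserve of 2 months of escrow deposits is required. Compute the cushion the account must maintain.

$1,932.42

Flood insurance — $514.20
HOA dues — $279.45 × 12 = $3,353.40
Windstorm insurance — $1,741.20
Property tax — $2,336.10 × 2 = $4,672.20
Ground rent — $656.76 × 2 = $1,313.52
Total per year = $514.20 + $3,353.40 + $1,741.20 + $4,672.20 + $1,313.52 = $11,594.52
Monthly escrow = $11,594.52 / 12 = $966.21
Reserve = 2 × $966.21 = $1,932.42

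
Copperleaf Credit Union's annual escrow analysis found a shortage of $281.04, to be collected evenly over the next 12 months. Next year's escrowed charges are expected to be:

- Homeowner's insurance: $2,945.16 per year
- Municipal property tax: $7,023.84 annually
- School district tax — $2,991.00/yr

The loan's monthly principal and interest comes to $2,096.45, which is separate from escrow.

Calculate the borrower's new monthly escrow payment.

$1,103.42

Homeowner's insurance = $2,945.16 per year
Municipal property tax = $7,023.84 per year
School district tax = $2,991.00 per year
Total annual escrow = $12,960.00
Monthly escrow = $12,960.00 / 12 = $1,080.00
Shortage spread = $281.04 ÷ 12 = $23.42/mo
Adjusted monthly = $1,080.00 + $23.42 = $1,103.42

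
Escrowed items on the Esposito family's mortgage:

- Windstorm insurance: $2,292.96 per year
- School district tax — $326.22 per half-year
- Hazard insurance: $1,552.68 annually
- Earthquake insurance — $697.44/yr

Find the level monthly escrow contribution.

Windstorm insurance = $2,292.96
School district tax = $326.22 × 2 = $652.44
Hazard insurance = $1,552.68
Earthquake insurance = $697.44
Total annual escrow = $2,292.96 + $652.44 + $1,552.68 + $697.44 = $5,195.52
Monthly escrow = $5,195.52 / 12 = $432.96

$432.96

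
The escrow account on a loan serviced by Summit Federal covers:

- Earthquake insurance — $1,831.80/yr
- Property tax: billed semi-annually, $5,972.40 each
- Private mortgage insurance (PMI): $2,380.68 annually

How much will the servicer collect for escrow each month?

Earthquake insurance: $1,831.80
Property tax: $5,972.40 × 2 = $11,944.80
Private mortgage insurance (PMI): $2,380.68
Combined annual = $16,157.28
Per month = $16,157.28 / 12 = $1,346.44

$1,346.44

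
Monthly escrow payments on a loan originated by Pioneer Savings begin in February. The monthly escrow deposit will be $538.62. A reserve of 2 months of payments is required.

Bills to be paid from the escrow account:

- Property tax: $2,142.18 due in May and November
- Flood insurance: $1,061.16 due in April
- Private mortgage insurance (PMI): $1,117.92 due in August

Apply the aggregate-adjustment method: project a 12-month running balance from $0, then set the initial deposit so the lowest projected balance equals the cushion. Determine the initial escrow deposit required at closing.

Cushion = 2 × $538.62 = $1,077.24
Trial balance (start $0, +$538.62 each month, − disbursements):
  Feb: +$538.62 → $538.62
  Mar: +$538.62 → $1,077.24
  Apr: +$538.62 − $1,061.16 → $554.70
  May: +$538.62 − $2,142.18 → -$1,048.86
  Jun: +$538.62 → -$510.24
  Jul: +$538.62 → $28.38
  Aug: +$538.62 − $1,117.92 → -$550.92
  Sep: +$538.62 → -$12.30
  Oct: +$538.62 → $526.32
  Nov: +$538.62 − $2,142.18 → -$1,077.24
  Dec: +$538.62 → -$538.62
  Jan: +$538.62 → $0.00
Lowest trial balance = -$1,077.24 (Nov)
Initial deposit = cushion − low point = $1,077.24 − (-$1,077.24) = $2,154.48

$2,154.48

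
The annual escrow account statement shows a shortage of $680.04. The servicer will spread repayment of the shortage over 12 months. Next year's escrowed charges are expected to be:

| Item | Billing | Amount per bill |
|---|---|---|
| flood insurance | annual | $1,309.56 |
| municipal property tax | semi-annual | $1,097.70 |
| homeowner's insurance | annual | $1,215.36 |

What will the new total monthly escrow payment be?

Flood insurance = $1,309.56 annually
Municipal property tax = $1,097.70 × 2 = $2,195.40 annually
Homeowner's insurance = $1,215.36 annually
Total per year = $4,720.32
Monthly = $4,720.32 ÷ 12 = $393.36
Shortage spread = $680.04 ÷ 12 = $56.67/mo
New monthly escrow = $393.36 + $56.67 = $450.03

$450.03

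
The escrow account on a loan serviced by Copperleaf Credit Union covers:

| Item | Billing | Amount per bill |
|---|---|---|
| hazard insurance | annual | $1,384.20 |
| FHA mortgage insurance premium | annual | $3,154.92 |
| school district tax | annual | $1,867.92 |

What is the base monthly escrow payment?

$533.92

Hazard insurance: $1,384.20 annually
FHA mortgage insurance premium: $3,154.92 annually
School district tax: $1,867.92 annually
Combined annual = $6,407.04
Monthly escrow = $6,407.04 ÷ 12 = $533.92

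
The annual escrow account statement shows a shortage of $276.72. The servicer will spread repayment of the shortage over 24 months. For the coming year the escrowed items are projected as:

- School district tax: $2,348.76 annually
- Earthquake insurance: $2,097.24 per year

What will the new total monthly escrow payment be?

$382.03

School district tax: $2,348.76
Earthquake insurance: $2,097.24
Total per year = $2,348.76 + $2,097.24 = $4,446.00
Per month = $4,446.00 / 12 = $370.50
Shortage spread = $276.72 ÷ 24 = $11.53/mo
New monthly escrow = $370.50 + $11.53 = $382.03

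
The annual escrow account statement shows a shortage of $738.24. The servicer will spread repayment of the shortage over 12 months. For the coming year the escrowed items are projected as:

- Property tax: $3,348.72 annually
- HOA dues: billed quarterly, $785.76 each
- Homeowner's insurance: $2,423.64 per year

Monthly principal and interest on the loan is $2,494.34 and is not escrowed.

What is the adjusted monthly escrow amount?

$804.47

Property tax = $3,348.72 per year
HOA dues = $785.76 × 4 = $3,143.04 per year
Homeowner's insurance = $2,423.64 per year
Yearly total = $8,915.40
Monthly = $8,915.40 ÷ 12 = $742.95
Shortage per month = $738.24 ÷ 12 = $61.52
Adjusted monthly = $742.95 + $61.52 = $804.47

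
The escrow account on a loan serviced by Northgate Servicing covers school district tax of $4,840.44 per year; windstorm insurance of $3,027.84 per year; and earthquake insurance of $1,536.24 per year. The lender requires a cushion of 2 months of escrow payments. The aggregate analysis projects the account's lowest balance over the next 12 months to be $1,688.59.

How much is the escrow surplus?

$121.17

School district tax — $4,840.44
Windstorm insurance — $3,027.84
Earthquake insurance — $1,536.24
Annual escrow total = $4,840.44 + $3,027.84 + $1,536.24 = $9,404.52
Per month = $9,404.52 ÷ 12 = $783.71
Required cushion = 2 × $783.71 = $1,567.42
Surplus = $1,688.59 − $1,567.42 = $121.17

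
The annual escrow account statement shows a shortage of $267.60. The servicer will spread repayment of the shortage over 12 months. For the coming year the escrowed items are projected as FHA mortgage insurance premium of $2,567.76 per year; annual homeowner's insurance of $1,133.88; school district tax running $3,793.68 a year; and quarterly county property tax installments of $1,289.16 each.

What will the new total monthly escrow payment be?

$1,076.63

FHA mortgage insurance premium — $2,567.76
Homeowner's insurance — $1,133.88
School district tax — $3,793.68
County property tax — $1,289.16 × 4 = $5,156.64
Total annual escrow = $12,651.96
Per month = $12,651.96 / 12 = $1,054.33
Shortage spread = $267.60 ÷ 12 = $22.30/mo
Adjusted monthly = $1,054.33 + $22.30 = $1,076.63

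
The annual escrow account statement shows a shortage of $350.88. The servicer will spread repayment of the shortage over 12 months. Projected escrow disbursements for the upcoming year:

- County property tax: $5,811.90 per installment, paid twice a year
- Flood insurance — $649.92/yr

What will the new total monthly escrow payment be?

County property tax — $5,811.90 × 2 = $11,623.80/yr
Flood insurance — $649.92/yr
Total annual escrow = $12,273.72
Base monthly escrow = $12,273.72 / 12 = $1,022.81
Shortage per month = $350.88 ÷ 12 = $29.24
Adjusted monthly = $1,022.81 + $29.24 = $1,052.05

$1,052.05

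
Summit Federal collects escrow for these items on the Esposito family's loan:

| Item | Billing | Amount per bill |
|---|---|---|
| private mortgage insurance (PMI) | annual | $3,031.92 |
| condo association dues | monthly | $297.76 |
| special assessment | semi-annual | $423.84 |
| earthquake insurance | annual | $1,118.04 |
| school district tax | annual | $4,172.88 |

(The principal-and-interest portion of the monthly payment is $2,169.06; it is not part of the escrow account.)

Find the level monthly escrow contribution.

$1,061.97

Private mortgage insurance (PMI): $3,031.92 per year
Condo association dues: $297.76 × 12 = $3,573.12 per year
Special assessment: $423.84 × 2 = $847.68 per year
Earthquake insurance: $1,118.04 per year
School district tax: $4,172.88 per year
Annual escrow total = $12,743.64
Per month = $12,743.64 / 12 = $1,061.97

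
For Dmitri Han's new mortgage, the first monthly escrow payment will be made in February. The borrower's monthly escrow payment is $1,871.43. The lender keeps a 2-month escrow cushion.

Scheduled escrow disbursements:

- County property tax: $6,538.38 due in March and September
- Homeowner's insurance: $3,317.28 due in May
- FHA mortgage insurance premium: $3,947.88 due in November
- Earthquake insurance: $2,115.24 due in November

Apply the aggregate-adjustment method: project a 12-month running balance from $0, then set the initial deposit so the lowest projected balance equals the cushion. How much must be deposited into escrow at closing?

Cushion = 2 × $1,871.43 = $3,742.86
Trial balance (start $0, +$1,871.43 each month, − disbursements):
  Feb: +$1,871.43 → $1,871.43
  Mar: +$1,871.43 − $6,538.38 → -$2,795.52
  Apr: +$1,871.43 → -$924.09
  May: +$1,871.43 − $3,317.28 → -$2,369.94
  Jun: +$1,871.43 → -$498.51
  Jul: +$1,871.43 → $1,372.92
  Aug: +$1,871.43 → $3,244.35
  Sep: +$1,871.43 − $6,538.38 → -$1,422.60
  Oct: +$1,871.43 → $448.83
  Nov: +$1,871.43 − $6,063.12 → -$3,742.86
  Dec: +$1,871.43 → -$1,871.43
  Jan: +$1,871.43 → $0.00
Lowest trial balance = -$3,742.86 (Nov)
Initial deposit = cushion − low point = $3,742.86 − (-$3,742.86) = $7,485.72

$7,485.72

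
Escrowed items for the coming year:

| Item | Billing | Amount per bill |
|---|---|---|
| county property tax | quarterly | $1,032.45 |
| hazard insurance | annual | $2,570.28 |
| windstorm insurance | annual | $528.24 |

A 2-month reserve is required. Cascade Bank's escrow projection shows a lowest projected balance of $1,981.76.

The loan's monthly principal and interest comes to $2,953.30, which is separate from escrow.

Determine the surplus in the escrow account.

County property tax = $1,032.45 × 4 = $4,129.80
Hazard insurance = $2,570.28
Windstorm insurance = $528.24
Combined annual = $4,129.80 + $2,570.28 + $528.24 = $7,228.32
Per month = $7,228.32 / 12 = $602.36
Required reserve = 2 × $602.36 = $1,204.72
Surplus = $1,981.76 − $1,204.72 = $777.04

$777.04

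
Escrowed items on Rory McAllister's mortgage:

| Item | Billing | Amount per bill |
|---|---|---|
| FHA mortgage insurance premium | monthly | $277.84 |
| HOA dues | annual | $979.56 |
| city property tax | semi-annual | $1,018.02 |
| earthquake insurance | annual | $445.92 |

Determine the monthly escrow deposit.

FHA mortgage insurance premium: $277.84 × 12 = $3,334.08
HOA dues: $979.56
City property tax: $1,018.02 × 2 = $2,036.04
Earthquake insurance: $445.92
Total per year = $3,334.08 + $979.56 + $2,036.04 + $445.92 = $6,795.60
Monthly = $6,795.60 ÷ 12 = $566.30

$566.30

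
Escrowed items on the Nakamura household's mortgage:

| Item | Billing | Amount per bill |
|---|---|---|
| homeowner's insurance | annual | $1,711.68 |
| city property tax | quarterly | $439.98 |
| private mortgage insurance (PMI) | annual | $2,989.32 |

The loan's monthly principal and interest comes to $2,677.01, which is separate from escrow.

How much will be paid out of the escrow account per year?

$6,460.92

Homeowner's insurance = $1,711.68/yr
City property tax = $439.98 × 4 = $1,759.92/yr
Private mortgage insurance (PMI) = $2,989.32/yr
Total annual escrow = $1,711.68 + $1,759.92 + $2,989.32 = $6,460.92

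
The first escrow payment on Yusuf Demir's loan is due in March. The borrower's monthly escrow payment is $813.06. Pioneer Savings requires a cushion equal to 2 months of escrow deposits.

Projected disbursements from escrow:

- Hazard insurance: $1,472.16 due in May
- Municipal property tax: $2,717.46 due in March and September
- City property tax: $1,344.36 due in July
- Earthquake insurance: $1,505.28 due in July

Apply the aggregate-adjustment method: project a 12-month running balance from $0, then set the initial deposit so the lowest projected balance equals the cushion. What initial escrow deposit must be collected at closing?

Cushion = 2 × $813.06 = $1,626.12
Trial balance (start $0, +$813.06 each month, − disbursements):
  Mar: +$813.06 − $2,717.46 → -$1,904.40
  Apr: +$813.06 → -$1,091.34
  May: +$813.06 − $1,472.16 → -$1,750.44
  Jun: +$813.06 → -$937.38
  Jul: +$813.06 − $2,849.64 → -$2,973.96
  Aug: +$813.06 → -$2,160.90
  Sep: +$813.06 − $2,717.46 → -$4,065.30
  Oct: +$813.06 → -$3,252.24
  Nov: +$813.06 → -$2,439.18
  Dec: +$813.06 → -$1,626.12
  Jan: +$813.06 → -$813.06
  Feb: +$813.06 → $0.00
Lowest trial balance = -$4,065.30 (Sep)
Initial deposit = cushion − low point = $1,626.12 − (-$4,065.30) = $5,691.42

$5,691.42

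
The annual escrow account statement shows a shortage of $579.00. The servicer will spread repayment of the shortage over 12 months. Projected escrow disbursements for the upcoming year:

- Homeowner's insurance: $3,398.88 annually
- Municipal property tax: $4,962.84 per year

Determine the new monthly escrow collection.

Homeowner's insurance = $3,398.88/yr
Municipal property tax = $4,962.84/yr
Annual escrow total = $8,361.72
Monthly = $8,361.72 / 12 = $696.81
Monthly shortage recovery: $579.00 / 12 = $48.25
New monthly escrow = $696.81 + $48.25 = $745.06

$745.06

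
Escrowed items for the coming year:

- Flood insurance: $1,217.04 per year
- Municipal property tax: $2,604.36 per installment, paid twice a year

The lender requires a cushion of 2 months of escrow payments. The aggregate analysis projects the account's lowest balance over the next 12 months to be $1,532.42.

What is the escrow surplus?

Flood insurance — $1,217.04 per year
Municipal property tax — $2,604.36 × 2 = $5,208.72 per year
Yearly total = $1,217.04 + $5,208.72 = $6,425.76
Per month = $6,425.76 ÷ 12 = $535.48
Cushion = 2 × $535.48 = $1,070.96
Excess over cushion: $1,532.42 − $1,070.96 = $461.46

$461.46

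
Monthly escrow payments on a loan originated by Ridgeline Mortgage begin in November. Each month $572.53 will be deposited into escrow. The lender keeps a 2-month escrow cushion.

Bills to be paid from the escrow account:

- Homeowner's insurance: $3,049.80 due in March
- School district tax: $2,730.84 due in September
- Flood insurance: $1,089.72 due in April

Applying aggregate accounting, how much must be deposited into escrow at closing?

$1,849.40

Cushion = 2 × $572.53 = $1,145.06
Trial balance (start $0, +$572.53 each month, − disbursements):
  Nov: +$572.53 → $572.53
  Dec: +$572.53 → $1,145.06
  Jan: +$572.53 → $1,717.59
  Feb: +$572.53 → $2,290.12
  Mar: +$572.53 − $3,049.80 → -$187.15
  Apr: +$572.53 − $1,089.72 → -$704.34
  May: +$572.53 → -$131.81
  Jun: +$572.53 → $440.72
  Jul: +$572.53 → $1,013.25
  Aug: +$572.53 → $1,585.78
  Sep: +$572.53 − $2,730.84 → -$572.53
  Oct: +$572.53 → $0.00
Lowest trial balance = -$704.34 (Apr)
Initial deposit = cushion − low point = $1,145.06 − (-$704.34) = $1,849.40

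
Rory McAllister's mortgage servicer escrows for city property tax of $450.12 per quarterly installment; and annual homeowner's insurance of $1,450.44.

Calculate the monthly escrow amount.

City property tax: $450.12 × 4 = $1,800.48
Homeowner's insurance: $1,450.44
Combined annual = $1,800.48 + $1,450.44 = $3,250.92
Monthly = $3,250.92 ÷ 12 = $270.91

$270.91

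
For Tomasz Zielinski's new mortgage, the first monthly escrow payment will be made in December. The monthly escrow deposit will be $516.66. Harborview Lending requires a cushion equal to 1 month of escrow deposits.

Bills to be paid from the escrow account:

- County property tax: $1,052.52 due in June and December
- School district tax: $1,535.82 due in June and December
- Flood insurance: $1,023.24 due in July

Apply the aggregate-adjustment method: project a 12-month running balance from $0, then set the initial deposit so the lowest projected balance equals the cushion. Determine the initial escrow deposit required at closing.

Cushion = 1 × $516.66 = $516.66
Trial balance (start $0, +$516.66 each month, − disbursements):
  Dec: +$516.66 − $2,588.34 → -$2,071.68
  Jan: +$516.66 → -$1,555.02
  Feb: +$516.66 → -$1,038.36
  Mar: +$516.66 → -$521.70
  Apr: +$516.66 → -$5.04
  May: +$516.66 → $511.62
  Jun: +$516.66 − $2,588.34 → -$1,560.06
  Jul: +$516.66 − $1,023.24 → -$2,066.64
  Aug: +$516.66 → -$1,549.98
  Sep: +$516.66 → -$1,033.32
  Oct: +$516.66 → -$516.66
  Nov: +$516.66 → $0.00
Lowest trial balance = -$2,071.68 (Dec)
Initial deposit = cushion − low point = $516.66 − (-$2,071.68) = $2,588.34

$2,588.34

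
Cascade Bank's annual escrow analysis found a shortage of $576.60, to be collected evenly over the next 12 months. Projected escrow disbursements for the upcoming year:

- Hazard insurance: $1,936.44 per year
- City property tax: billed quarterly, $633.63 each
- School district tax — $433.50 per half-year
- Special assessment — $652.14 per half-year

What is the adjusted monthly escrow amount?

Hazard insurance = $1,936.44/yr
City property tax = $633.63 × 4 = $2,534.52/yr
School district tax = $433.50 × 2 = $867.00/yr
Special assessment = $652.14 × 2 = $1,304.28/yr
Combined annual = $6,642.24
Monthly escrow = $6,642.24 ÷ 12 = $553.52
Shortage per month = $576.60 ÷ 12 = $48.05
New monthly escrow = $553.52 + $48.05 = $601.57

$601.57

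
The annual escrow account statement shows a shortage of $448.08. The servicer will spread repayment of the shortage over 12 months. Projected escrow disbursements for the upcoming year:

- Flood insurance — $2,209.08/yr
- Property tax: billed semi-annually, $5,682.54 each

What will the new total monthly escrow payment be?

Flood insurance — $2,209.08
Property tax — $5,682.54 × 2 = $11,365.08
Combined annual = $13,574.16
Base monthly escrow = $13,574.16 / 12 = $1,131.18
Shortage spread = $448.08 ÷ 12 = $37.34/mo
New monthly escrow = $1,131.18 + $37.34 = $1,168.52

$1,168.52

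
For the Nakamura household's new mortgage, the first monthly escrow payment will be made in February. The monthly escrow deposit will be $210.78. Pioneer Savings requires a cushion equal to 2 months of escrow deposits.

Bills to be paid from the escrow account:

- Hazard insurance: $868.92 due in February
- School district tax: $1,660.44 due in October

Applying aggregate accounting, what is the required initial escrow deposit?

$1,079.70

Cushion = 2 × $210.78 = $421.56
Trial balance (start $0, +$210.78 each month, − disbursements):
  Feb: +$210.78 − $868.92 → -$658.14
  Mar: +$210.78 → -$447.36
  Apr: +$210.78 → -$236.58
  May: +$210.78 → -$25.80
  Jun: +$210.78 → $184.98
  Jul: +$210.78 → $395.76
  Aug: +$210.78 → $606.54
  Sep: +$210.78 → $817.32
  Oct: +$210.78 − $1,660.44 → -$632.34
  Nov: +$210.78 → -$421.56
  Dec: +$210.78 → -$210.78
  Jan: +$210.78 → $0.00
Lowest trial balance = -$658.14 (Feb)
Initial deposit = cushion − low point = $421.56 − (-$658.14) = $1,079.70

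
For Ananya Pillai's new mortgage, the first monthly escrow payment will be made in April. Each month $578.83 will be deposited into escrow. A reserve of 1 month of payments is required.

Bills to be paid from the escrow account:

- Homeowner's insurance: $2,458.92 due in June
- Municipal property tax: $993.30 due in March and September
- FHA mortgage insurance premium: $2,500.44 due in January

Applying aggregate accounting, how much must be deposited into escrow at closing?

$1,301.26

Cushion = 1 × $578.83 = $578.83
Trial balance (start $0, +$578.83 each month, − disbursements):
  Apr: +$578.83 → $578.83
  May: +$578.83 → $1,157.66
  Jun: +$578.83 − $2,458.92 → -$722.43
  Jul: +$578.83 → -$143.60
  Aug: +$578.83 → $435.23
  Sep: +$578.83 − $993.30 → $20.76
  Oct: +$578.83 → $599.59
  Nov: +$578.83 → $1,178.42
  Dec: +$578.83 → $1,757.25
  Jan: +$578.83 − $2,500.44 → -$164.36
  Feb: +$578.83 → $414.47
  Mar: +$578.83 − $993.30 → $0.00
Lowest trial balance = -$722.43 (Jun)
Initial deposit = cushion − low point = $578.83 − (-$722.43) = $1,301.26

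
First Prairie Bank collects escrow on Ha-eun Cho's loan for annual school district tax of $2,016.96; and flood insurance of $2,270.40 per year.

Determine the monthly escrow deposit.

$357.28

School district tax = $2,016.96
Flood insurance = $2,270.40
Yearly total = $4,287.36
Monthly escrow = $4,287.36 ÷ 12 = $357.28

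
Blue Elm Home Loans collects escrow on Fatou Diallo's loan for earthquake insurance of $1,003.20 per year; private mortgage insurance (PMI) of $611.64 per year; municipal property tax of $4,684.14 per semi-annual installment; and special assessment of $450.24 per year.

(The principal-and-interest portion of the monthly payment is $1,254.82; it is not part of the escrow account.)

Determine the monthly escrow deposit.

Earthquake insurance = $1,003.20 annually
Private mortgage insurance (PMI) = $611.64 annually
Municipal property tax = $4,684.14 × 2 = $9,368.28 annually
Special assessment = $450.24 annually
Total annual escrow = $11,433.36
Monthly escrow = $11,433.36 ÷ 12 = $952.78

$952.78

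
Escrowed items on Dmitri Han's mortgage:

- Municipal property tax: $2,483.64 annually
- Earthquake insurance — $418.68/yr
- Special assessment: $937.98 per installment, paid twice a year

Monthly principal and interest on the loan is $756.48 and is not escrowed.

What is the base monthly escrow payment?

$398.19

Municipal property tax — $2,483.64 per year
Earthquake insurance — $418.68 per year
Special assessment — $937.98 × 2 = $1,875.96 per year
Yearly total = $2,483.64 + $418.68 + $1,875.96 = $4,778.28
Monthly escrow = $4,778.28 ÷ 12 = $398.19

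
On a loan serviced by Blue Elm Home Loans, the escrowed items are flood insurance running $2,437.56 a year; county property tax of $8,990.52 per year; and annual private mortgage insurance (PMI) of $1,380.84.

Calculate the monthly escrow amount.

Flood insurance — $2,437.56/yr
County property tax — $8,990.52/yr
Private mortgage insurance (PMI) — $1,380.84/yr
Annual escrow total = $2,437.56 + $8,990.52 + $1,380.84 = $12,808.92
Base monthly escrow = $12,808.92 ÷ 12 = $1,067.41

$1,067.41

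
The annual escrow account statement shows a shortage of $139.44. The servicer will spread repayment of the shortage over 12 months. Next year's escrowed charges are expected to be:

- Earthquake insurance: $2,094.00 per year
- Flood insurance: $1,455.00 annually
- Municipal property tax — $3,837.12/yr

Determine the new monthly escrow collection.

Earthquake insurance = $2,094.00
Flood insurance = $1,455.00
Municipal property tax = $3,837.12
Annual escrow total = $7,386.12
Monthly escrow = $7,386.12 ÷ 12 = $615.51
Shortage per month = $139.44 / 12 = $11.62
New monthly escrow = $615.51 + $11.62 = $627.13

$627.13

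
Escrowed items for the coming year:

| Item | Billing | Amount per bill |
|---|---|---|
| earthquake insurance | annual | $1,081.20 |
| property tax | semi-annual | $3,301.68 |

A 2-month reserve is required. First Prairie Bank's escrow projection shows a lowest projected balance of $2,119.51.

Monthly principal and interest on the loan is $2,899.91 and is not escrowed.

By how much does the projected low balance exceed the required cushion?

$838.75

Earthquake insurance = $1,081.20/yr
Property tax = $3,301.68 × 2 = $6,603.36/yr
Annual escrow total = $1,081.20 + $6,603.36 = $7,684.56
Base monthly escrow = $7,684.56 ÷ 12 = $640.38
Required reserve = 2 × $640.38 = $1,280.76
Surplus = $2,119.51 − $1,280.76 = $838.75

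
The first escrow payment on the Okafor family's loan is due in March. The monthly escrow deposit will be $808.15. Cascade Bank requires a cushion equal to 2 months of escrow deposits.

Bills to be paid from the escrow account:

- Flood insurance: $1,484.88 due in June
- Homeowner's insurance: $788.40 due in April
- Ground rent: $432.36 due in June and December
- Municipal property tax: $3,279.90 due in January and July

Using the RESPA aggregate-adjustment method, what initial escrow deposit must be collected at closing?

$3,561.09

Cushion = 2 × $808.15 = $1,616.30
Trial balance (start $0, +$808.15 each month, − disbursements):
  Mar: +$808.15 → $808.15
  Apr: +$808.15 − $788.40 → $827.90
  May: +$808.15 → $1,636.05
  Jun: +$808.15 − $1,917.24 → $526.96
  Jul: +$808.15 − $3,279.90 → -$1,944.79
  Aug: +$808.15 → -$1,136.64
  Sep: +$808.15 → -$328.49
  Oct: +$808.15 → $479.66
  Nov: +$808.15 → $1,287.81
  Dec: +$808.15 − $432.36 → $1,663.60
  Jan: +$808.15 − $3,279.90 → -$808.15
  Feb: +$808.15 → $0.00
Lowest trial balance = -$1,944.79 (Jul)
Initial deposit = cushion − low point = $1,616.30 − (-$1,944.79) = $3,561.09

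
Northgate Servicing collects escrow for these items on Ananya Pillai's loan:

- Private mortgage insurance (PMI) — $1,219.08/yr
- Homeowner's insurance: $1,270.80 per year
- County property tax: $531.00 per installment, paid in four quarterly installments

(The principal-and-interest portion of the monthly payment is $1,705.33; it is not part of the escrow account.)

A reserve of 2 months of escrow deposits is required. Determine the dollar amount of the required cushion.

Private mortgage insurance (PMI) = $1,219.08/yr
Homeowner's insurance = $1,270.80/yr
County property tax = $531.00 × 4 = $2,124.00/yr
Total per year = $1,219.08 + $1,270.80 + $2,124.00 = $4,613.88
Base monthly escrow = $4,613.88 ÷ 12 = $384.49
Cushion = 2 × $384.49 = $768.98

$768.98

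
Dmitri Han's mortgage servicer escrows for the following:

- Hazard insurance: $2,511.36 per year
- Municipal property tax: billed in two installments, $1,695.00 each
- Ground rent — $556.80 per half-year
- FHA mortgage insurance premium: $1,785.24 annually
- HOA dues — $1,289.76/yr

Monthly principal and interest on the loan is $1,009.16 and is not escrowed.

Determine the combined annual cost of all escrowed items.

Hazard insurance — $2,511.36 per year
Municipal property tax — $1,695.00 × 2 = $3,390.00 per year
Ground rent — $556.80 × 2 = $1,113.60 per year
FHA mortgage insurance premium — $1,785.24 per year
HOA dues — $1,289.76 per year
Annual escrow total = $2,511.36 + $3,390.00 + $1,113.60 + $1,785.24 + $1,289.76 = $10,089.96

$10,089.96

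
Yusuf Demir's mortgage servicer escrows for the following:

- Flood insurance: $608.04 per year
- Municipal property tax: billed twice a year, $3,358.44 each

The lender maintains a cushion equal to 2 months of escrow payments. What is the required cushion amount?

Flood insurance — $608.04
Municipal property tax — $3,358.44 × 2 = $6,716.88
Yearly total = $608.04 + $6,716.88 = $7,324.92
Monthly escrow = $7,324.92 / 12 = $610.41
Reserve = 2 × $610.41 = $1,220.82

$1,220.82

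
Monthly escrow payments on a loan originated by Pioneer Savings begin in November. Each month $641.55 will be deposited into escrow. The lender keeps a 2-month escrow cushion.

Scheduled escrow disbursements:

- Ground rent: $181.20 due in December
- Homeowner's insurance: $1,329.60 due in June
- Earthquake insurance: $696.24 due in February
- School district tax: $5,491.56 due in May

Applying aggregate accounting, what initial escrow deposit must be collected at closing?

Cushion = 2 × $641.55 = $1,283.10
Trial balance (start $0, +$641.55 each month, − disbursements):
  Nov: +$641.55 → $641.55
  Dec: +$641.55 − $181.20 → $1,101.90
  Jan: +$641.55 → $1,743.45
  Feb: +$641.55 − $696.24 → $1,688.76
  Mar: +$641.55 → $2,330.31
  Apr: +$641.55 → $2,971.86
  May: +$641.55 − $5,491.56 → -$1,878.15
  Jun: +$641.55 − $1,329.60 → -$2,566.20
  Jul: +$641.55 → -$1,924.65
  Aug: +$641.55 → -$1,283.10
  Sep: +$641.55 → -$641.55
  Oct: +$641.55 → $0.00
Lowest trial balance = -$2,566.20 (Jun)
Initial deposit = cushion − low point = $1,283.10 − (-$2,566.20) = $3,849.30

$3,849.30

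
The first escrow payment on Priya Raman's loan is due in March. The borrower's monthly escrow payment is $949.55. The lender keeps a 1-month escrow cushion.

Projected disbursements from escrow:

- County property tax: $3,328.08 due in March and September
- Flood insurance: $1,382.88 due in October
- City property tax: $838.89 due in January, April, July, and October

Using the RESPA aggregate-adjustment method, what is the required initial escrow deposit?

Cushion = 1 × $949.55 = $949.55
Trial balance (start $0, +$949.55 each month, − disbursements):
  Mar: +$949.55 − $3,328.08 → -$2,378.53
  Apr: +$949.55 − $838.89 → -$2,267.87
  May: +$949.55 → -$1,318.32
  Jun: +$949.55 → -$368.77
  Jul: +$949.55 − $838.89 → -$258.11
  Aug: +$949.55 → $691.44
  Sep: +$949.55 − $3,328.08 → -$1,687.09
  Oct: +$949.55 − $2,221.77 → -$2,959.31
  Nov: +$949.55 → -$2,009.76
  Dec: +$949.55 → -$1,060.21
  Jan: +$949.55 − $838.89 → -$949.55
  Feb: +$949.55 → $0.00
Lowest trial balance = -$2,959.31 (Oct)
Initial deposit = cushion − low point = $949.55 − (-$2,959.31) = $3,908.86

$3,908.86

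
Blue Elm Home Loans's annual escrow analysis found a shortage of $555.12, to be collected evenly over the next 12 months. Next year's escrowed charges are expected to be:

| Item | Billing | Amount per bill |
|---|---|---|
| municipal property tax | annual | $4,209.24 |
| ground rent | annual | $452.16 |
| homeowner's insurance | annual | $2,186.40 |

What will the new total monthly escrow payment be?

Municipal property tax = $4,209.24 annually
Ground rent = $452.16 annually
Homeowner's insurance = $2,186.40 annually
Combined annual = $6,847.80
Monthly = $6,847.80 ÷ 12 = $570.65
Monthly shortage recovery: $555.12 / 12 = $46.26
New monthly escrow = $570.65 + $46.26 = $616.91

$616.91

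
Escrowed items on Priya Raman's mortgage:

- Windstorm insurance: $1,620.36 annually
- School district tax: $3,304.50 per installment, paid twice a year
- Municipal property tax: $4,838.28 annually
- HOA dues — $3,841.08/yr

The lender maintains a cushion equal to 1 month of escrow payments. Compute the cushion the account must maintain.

Windstorm insurance — $1,620.36/yr
School district tax — $3,304.50 × 2 = $6,609.00/yr
Municipal property tax — $4,838.28/yr
HOA dues — $3,841.08/yr
Annual escrow total = $1,620.36 + $6,609.00 + $4,838.28 + $3,841.08 = $16,908.72
Per month = $16,908.72 ÷ 12 = $1,409.06
Required cushion = 1 × $1,409.06 = $1,409.06

$1,409.06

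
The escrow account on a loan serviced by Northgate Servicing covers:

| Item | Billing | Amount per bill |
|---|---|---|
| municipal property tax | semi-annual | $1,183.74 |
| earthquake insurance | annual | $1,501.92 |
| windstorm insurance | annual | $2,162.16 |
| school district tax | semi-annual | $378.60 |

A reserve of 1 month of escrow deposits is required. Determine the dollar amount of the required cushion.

Municipal property tax = $1,183.74 × 2 = $2,367.48/yr
Earthquake insurance = $1,501.92/yr
Windstorm insurance = $2,162.16/yr
School district tax = $378.60 × 2 = $757.20/yr
Total annual escrow = $2,367.48 + $1,501.92 + $2,162.16 + $757.20 = $6,788.76
Base monthly escrow = $6,788.76 ÷ 12 = $565.73
Reserve = 1 × $565.73 = $565.73

$565.73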